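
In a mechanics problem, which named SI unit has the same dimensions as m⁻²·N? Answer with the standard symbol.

N = kg·m/s² = kg·m·s⁻² (force = mass × acceleration).
Combining: m⁻²·N = m⁻² · (kg·m·s⁻²) = kg·m⁻¹·s⁻².
kg·m⁻¹·s⁻² is the base-SI form of the pascal.

Pa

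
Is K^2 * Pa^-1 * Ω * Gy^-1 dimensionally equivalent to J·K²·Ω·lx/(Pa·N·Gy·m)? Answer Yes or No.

No

Left side:
  Pa = N/m² (pressure = force per area),
      = kg·m⁻¹·s⁻².
  So Pa⁻¹ = kg⁻¹·m·s².
  Ω = V/A (resistance = voltage per current),
      = kg·m²·s⁻³·A⁻².
  Gy = J/kg (absorbed dose = energy per mass),
      = m²·s⁻².
  So Gy⁻¹ = m⁻²·s².
  Combining: K²·Pa⁻¹·Ω·Gy⁻¹ = K² · (kg⁻¹·m·s²) · (kg·m²·s⁻³·A⁻²) · (m⁻²·s²) = m·s·A⁻²·K².
Right side:
  J = N·m (work = force × distance),
      = kg·m²·s⁻².
  Pa = N/m² (pressure = force per area),
      = kg·m⁻¹·s⁻².
  So Pa⁻¹ = kg⁻¹·m·s².
  N = kg·m/s² = kg·m·s⁻² (force = mass × acceleration).
  So N⁻¹ = kg⁻¹·m⁻¹·s².
  Ω = V/A (resistance = voltage per current),
      = kg·m²·s⁻³·A⁻².
  Gy = J/kg (absorbed dose = energy per mass),
      = m²·s⁻².
  So Gy⁻¹ = m⁻²·s².
  lx = lm/m² (illuminance = luminous flux per area),
      = m⁻²·cd.
  Combining: J·K²·Pa⁻¹·N⁻¹·Ω·Gy⁻¹·m⁻¹·lx = (kg·m²·s⁻²) · K² · (kg⁻¹·m·s²) · (kg⁻¹·m⁻¹·s²) · (kg·m²·s⁻³·A⁻²) · (m⁻²·s²) · m⁻¹ · (m⁻²·cd) = m⁻¹·s·A⁻²·K²·cd.
Left is m·s·A⁻²·K²; right is m⁻¹·s·A⁻²·K²·cd — different.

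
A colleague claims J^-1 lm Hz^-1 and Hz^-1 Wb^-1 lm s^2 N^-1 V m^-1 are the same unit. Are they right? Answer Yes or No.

Left side:
  J = kg·m²·s⁻².
  So J⁻¹ = kg⁻¹·m⁻²·s².
  lm = cd.
  Hz = s⁻¹.
  So Hz⁻¹ = s.
  Combining: J⁻¹·lm·Hz⁻¹ = (kg⁻¹·m⁻²·s²) · cd · s = kg⁻¹·m⁻²·s³·cd.
Right side:
  Hz = s⁻¹.
  So Hz⁻¹ = s.
  Wb = kg·m²·s⁻²·A⁻¹.
  So Wb⁻¹ = kg⁻¹·m⁻²·s²·A.
  lm = cd.
  N = kg·m·s⁻².
  So N⁻¹ = kg⁻¹·m⁻¹·s².
  V = kg·m²·s⁻³·A⁻¹.
  Combining: Hz⁻¹·Wb⁻¹·lm·s²·N⁻¹·V·m⁻¹ = s · (kg⁻¹·m⁻²·s²·A) · cd · s² · (kg⁻¹·m⁻¹·s²) · (kg·m²·s⁻³·A⁻¹) · m⁻¹ = kg⁻¹·m⁻²·s⁴·cd.
Left is kg⁻¹·m⁻²·s³·cd; right is kg⁻¹·m⁻²·s⁴·cd — different.

No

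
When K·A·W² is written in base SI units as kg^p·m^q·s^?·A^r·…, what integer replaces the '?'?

-6

W = J/s (power = energy per time),
    = kg·m²·s⁻³.
So W² = kg²·m⁴·s⁻⁶.
Combining: K·A·W² = K · A · (kg²·m⁴·s⁻⁶) = kg²·m⁴·s⁻⁶·A·K.
The exponent of s is -6.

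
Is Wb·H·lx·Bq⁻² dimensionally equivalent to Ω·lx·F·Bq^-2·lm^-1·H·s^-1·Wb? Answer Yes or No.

No

Left side:
  Wb = V·s (flux: a volt is a weber per second),
      = kg·m²·s⁻²·A⁻¹.
  H = Wb/A (inductance = flux per current),
      = kg·m²·s⁻²·A⁻².
  lx = lm/m² (illuminance = luminous flux per area),
      = m⁻²·cd.
  Bq = 1/s = s⁻¹ (activity is decays per second).
  So Bq⁻² = s².
  Combining: Wb·H·lx·Bq⁻² = (kg·m²·s⁻²·A⁻¹) · (kg·m²·s⁻²·A⁻²) · (m⁻²·cd) · s² = kg²·m²·s⁻²·A⁻³·cd.
Right side:
  Ω = V/A (resistance = voltage per current),
      = kg·m²·s⁻³·A⁻².
  lx = lm/m² (illuminance = luminous flux per area),
      = m⁻²·cd.
  F = C/V (capacitance = charge per voltage),
      = A·s/(kg·m²·s⁻³·A⁻¹) (substituting C and V),
      = kg⁻¹·m⁻²·s⁴·A².
  Bq = 1/s = s⁻¹ (activity is decays per second).
  So Bq⁻² = s².
  lm = cd·sr = cd (luminous flux; sr is dimensionless).
  So lm⁻¹ = cd⁻¹.
  H = Wb/A (inductance = flux per current),
      = kg·m²·s⁻²·A⁻².
  Wb = V·s (flux: a volt is a weber per second),
      = kg·m²·s⁻²·A⁻¹.
  Combining: Ω·lx·F·Bq⁻²·lm⁻¹·H·s⁻¹·Wb = (kg·m²·s⁻³·A⁻²) · (m⁻²·cd) · (kg⁻¹·m⁻²·s⁴·A²) · s² · cd⁻¹ · (kg·m²·s⁻²·A⁻²) · s⁻¹ · (kg·m²·s⁻²·A⁻¹) = kg²·m²·s⁻²·A⁻³.
Left is kg²·m²·s⁻²·A⁻³·cd; right is kg²·m²·s⁻²·A⁻³ — different.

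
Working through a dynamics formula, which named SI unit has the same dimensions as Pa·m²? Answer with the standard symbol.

N

Pa = kg·m⁻¹·s⁻².
Combining: Pa·m² = (kg·m⁻¹·s⁻²) · m² = kg·m·s⁻².
kg·m·s⁻² is the base-SI form of the newton.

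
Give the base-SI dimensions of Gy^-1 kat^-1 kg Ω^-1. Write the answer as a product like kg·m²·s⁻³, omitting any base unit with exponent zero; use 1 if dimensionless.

Gy = J/kg (absorbed dose = energy per mass),
    = m²·s⁻².
So Gy⁻¹ = m⁻²·s².
kat = mol/s = s⁻¹·mol (catalytic activity).
So kat⁻¹ = s·mol⁻¹.
Ω = V/A (resistance = voltage per current),
    = kg·m²·s⁻³·A⁻².
So Ω⁻¹ = kg⁻¹·m⁻²·s³·A².
Combining: Gy⁻¹·kat⁻¹·kg·Ω⁻¹ = (m⁻²·s²) · (s·mol⁻¹) · kg · (kg⁻¹·m⁻²·s³·A²) = m⁻⁴·s⁶·A²·mol⁻¹.

m⁻⁴·s⁶·A²·mol⁻¹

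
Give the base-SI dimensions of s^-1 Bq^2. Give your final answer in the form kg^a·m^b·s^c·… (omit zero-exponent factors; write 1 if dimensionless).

s⁻³

Bq = 1/s = s⁻¹ (activity is decays per second).
So Bq² = s⁻².
Combining: s⁻¹·Bq² = s⁻¹ · s⁻² = s⁻³.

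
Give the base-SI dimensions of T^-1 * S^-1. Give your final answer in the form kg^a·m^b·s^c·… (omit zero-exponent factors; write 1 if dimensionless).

T = Wb/m² (flux density = flux per area),
    = kg·s⁻²·A⁻¹.
So T⁻¹ = kg⁻¹·s²·A.
S = 1/Ω (conductance is reciprocal resistance),
    = kg⁻¹·m⁻²·s³·A².
So S⁻¹ = kg·m²·s⁻³·A⁻².
Combining: T⁻¹·S⁻¹ = (kg⁻¹·s²·A) · (kg·m²·s⁻³·A⁻²) = m²·s⁻¹·A⁻¹.

m²·s⁻¹·A⁻¹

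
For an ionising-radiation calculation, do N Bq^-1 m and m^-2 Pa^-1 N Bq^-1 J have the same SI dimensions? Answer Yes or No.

Yes

Left side:
  N = kg·m·s⁻².
  Bq = s⁻¹.
  So Bq⁻¹ = s.
  Combining: N·Bq⁻¹·m = (kg·m·s⁻²) · s · m = kg·m²·s⁻¹.
Right side:
  Pa = N/m² (pressure = force per area),
      = kg·m⁻¹·s⁻².
  So Pa⁻¹ = kg⁻¹·m·s².
  N = kg·m/s² = kg·m·s⁻² (force = mass × acceleration).
  Bq = 1/s = s⁻¹ (activity is decays per second).
  So Bq⁻¹ = s.
  J = N·m (work = force × distance),
      = kg·m²·s⁻².
  Combining: m⁻²·Pa⁻¹·N·Bq⁻¹·J = m⁻² · (kg⁻¹·m·s²) · (kg·m·s⁻²) · s · (kg·m²·s⁻²) = kg·m²·s⁻¹.
Both reduce to kg·m²·s⁻¹.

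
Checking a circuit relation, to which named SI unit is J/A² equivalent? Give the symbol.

J = kg·m²·s⁻².
Combining: A⁻²·J = A⁻² · (kg·m²·s⁻²) = kg·m²·s⁻²·A⁻².
kg·m²·s⁻²·A⁻² is the base-SI form of the henry.

H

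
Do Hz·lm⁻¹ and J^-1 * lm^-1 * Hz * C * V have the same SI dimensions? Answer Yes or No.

Yes

Left side:
  Hz = 1/s = s⁻¹ (frequency is cycles per second).
  lm = cd·sr = cd (luminous flux; sr is dimensionless).
  So lm⁻¹ = cd⁻¹.
  Combining: Hz·lm⁻¹ = s⁻¹ · cd⁻¹ = s⁻¹·cd⁻¹.
Right side:
  J = kg·m²·s⁻².
  So J⁻¹ = kg⁻¹·m⁻²·s².
  lm = cd.
  So lm⁻¹ = cd⁻¹.
  Hz = s⁻¹.
  C = s·A.
  V = kg·m²·s⁻³·A⁻¹.
  Combining: J⁻¹·lm⁻¹·Hz·C·V = (kg⁻¹·m⁻²·s²) · cd⁻¹ · s⁻¹ · (s·A) · (kg·m²·s⁻³·A⁻¹) = s⁻¹·cd⁻¹.
Both reduce to s⁻¹·cd⁻¹.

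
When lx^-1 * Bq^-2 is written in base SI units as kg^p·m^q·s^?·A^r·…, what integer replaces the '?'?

lx = m⁻²·cd.
So lx⁻¹ = m²·cd⁻¹.
Bq = s⁻¹.
So Bq⁻² = s².
Combining: lx⁻¹·Bq⁻² = (m²·cd⁻¹) · s² = m²·s²·cd⁻¹.
The exponent of s is 2.

2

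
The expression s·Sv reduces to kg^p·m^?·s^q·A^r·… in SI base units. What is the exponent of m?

Sv = m²·s⁻².
Combining: s·Sv = s · (m²·s⁻²) = m²·s⁻¹.
The exponent of m is 2.

2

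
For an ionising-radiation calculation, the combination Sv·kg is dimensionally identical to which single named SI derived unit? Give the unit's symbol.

Sv = m²·s⁻².
Combining: Sv·kg = (m²·s⁻²) · kg = kg·m²·s⁻².
kg·m²·s⁻² is the base-SI form of the joule.

J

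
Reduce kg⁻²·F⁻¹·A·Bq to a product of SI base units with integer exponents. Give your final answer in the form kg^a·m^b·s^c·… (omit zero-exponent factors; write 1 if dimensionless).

kg⁻¹·m²·s⁻⁵·A⁻¹

F = kg⁻¹·m⁻²·s⁴·A².
So F⁻¹ = kg·m²·s⁻⁴·A⁻².
Bq = s⁻¹.
Combining: kg⁻²·F⁻¹·A·Bq = kg⁻² · (kg·m²·s⁻⁴·A⁻²) · A · s⁻¹ = kg⁻¹·m²·s⁻⁵·A⁻¹.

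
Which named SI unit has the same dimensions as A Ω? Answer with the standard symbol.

Ω = kg·m²·s⁻³·A⁻².
Combining: A·Ω = A · (kg·m²·s⁻³·A⁻²) = kg·m²·s⁻³·A⁻¹.
kg·m²·s⁻³·A⁻¹ is the base-SI form of the volt.

V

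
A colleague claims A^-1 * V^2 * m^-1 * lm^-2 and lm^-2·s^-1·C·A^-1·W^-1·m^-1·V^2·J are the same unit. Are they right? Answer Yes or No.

Left side:
  V = kg·m²·s⁻³·A⁻¹.
  So V² = kg²·m⁴·s⁻⁶·A⁻².
  lm = cd.
  So lm⁻² = cd⁻².
  Combining: A⁻¹·V²·m⁻¹·lm⁻² = A⁻¹ · (kg²·m⁴·s⁻⁶·A⁻²) · m⁻¹ · cd⁻² = kg²·m³·s⁻⁶·A⁻³·cd⁻².
Right side:
  lm = cd·sr = cd (luminous flux; sr is dimensionless).
  So lm⁻² = cd⁻².
  C = A·s = s·A (charge = current × time).
  W = J/s (power = energy per time),
      = kg·m²·s⁻³.
  So W⁻¹ = kg⁻¹·m⁻²·s³.
  V = W/A (potential = power per current),
      = kg·m²·s⁻³·A⁻¹.
  So V² = kg²·m⁴·s⁻⁶·A⁻².
  J = N·m (work = force × distance),
      = kg·m²·s⁻².
  Combining: lm⁻²·s⁻¹·C·A⁻¹·W⁻¹·m⁻¹·V²·J = cd⁻² · s⁻¹ · (s·A) · A⁻¹ · (kg⁻¹·m⁻²·s³) · m⁻¹ · (kg²·m⁴·s⁻⁶·A⁻²) · (kg·m²·s⁻²) = kg²·m³·s⁻⁵·A⁻²·cd⁻².
Left is kg²·m³·s⁻⁶·A⁻³·cd⁻²; right is kg²·m³·s⁻⁵·A⁻²·cd⁻² — different.

No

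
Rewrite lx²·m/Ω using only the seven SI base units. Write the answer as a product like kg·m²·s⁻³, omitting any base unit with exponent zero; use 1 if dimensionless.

kg⁻¹·m⁻⁵·s³·A²·cd²

Ω = kg·m²·s⁻³·A⁻².
So Ω⁻¹ = kg⁻¹·m⁻²·s³·A².
lx = m⁻²·cd.
So lx² = m⁻⁴·cd².
Combining: Ω⁻¹·lx²·m = (kg⁻¹·m⁻²·s³·A²) · (m⁻⁴·cd²) · m = kg⁻¹·m⁻⁵·s³·A²·cd².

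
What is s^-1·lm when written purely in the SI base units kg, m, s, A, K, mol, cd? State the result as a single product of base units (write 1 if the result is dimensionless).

lm = cd·sr = cd (luminous flux; sr is dimensionless).
Combining: s⁻¹·lm = s⁻¹ · cd = s⁻¹·cd.

s⁻¹·cd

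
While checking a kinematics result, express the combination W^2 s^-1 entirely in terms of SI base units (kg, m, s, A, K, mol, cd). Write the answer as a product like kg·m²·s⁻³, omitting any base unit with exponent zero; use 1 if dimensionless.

kg²·m⁴·s⁻⁷

W = J/s (power = energy per time),
    = kg·m²·s⁻³.
So W² = kg²·m⁴·s⁻⁶.
Combining: W²·s⁻¹ = (kg²·m⁴·s⁻⁶) · s⁻¹ = kg²·m⁴·s⁻⁷.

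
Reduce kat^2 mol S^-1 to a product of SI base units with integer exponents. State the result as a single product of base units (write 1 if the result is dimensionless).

kg·m²·s⁻⁵·A⁻²·mol³

kat = s⁻¹·mol.
So kat² = s⁻²·mol².
S = kg⁻¹·m⁻²·s³·A².
So S⁻¹ = kg·m²·s⁻³·A⁻².
Combining: kat²·mol·S⁻¹ = (s⁻²·mol²) · mol · (kg·m²·s⁻³·A⁻²) = kg·m²·s⁻⁵·A⁻²·mol³.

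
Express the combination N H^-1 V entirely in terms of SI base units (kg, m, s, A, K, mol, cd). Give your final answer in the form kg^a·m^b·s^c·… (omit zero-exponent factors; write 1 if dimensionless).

N = kg·m/s² = kg·m·s⁻² (force = mass × acceleration).
H = Wb/A (inductance = flux per current),
    = kg·m²·s⁻²·A⁻².
So H⁻¹ = kg⁻¹·m⁻²·s²·A².
V = W/A (potential = power per current),
    = kg·m²·s⁻³·A⁻¹.
Combining: N·H⁻¹·V = (kg·m·s⁻²) · (kg⁻¹·m⁻²·s²·A²) · (kg·m²·s⁻³·A⁻¹) = kg·m·s⁻³·A.

kg·m·s⁻³·A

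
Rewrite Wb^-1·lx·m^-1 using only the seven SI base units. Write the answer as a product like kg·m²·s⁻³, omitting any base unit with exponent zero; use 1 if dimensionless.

kg⁻¹·m⁻⁵·s²·A·cd

Wb = V·s (flux: a volt is a weber per second),
    = kg·m²·s⁻²·A⁻¹.
So Wb⁻¹ = kg⁻¹·m⁻²·s²·A.
lx = lm/m² (illuminance = luminous flux per area),
    = m⁻²·cd.
Combining: Wb⁻¹·lx·m⁻¹ = (kg⁻¹·m⁻²·s²·A) · (m⁻²·cd) · m⁻¹ = kg⁻¹·m⁻⁵·s²·A·cd.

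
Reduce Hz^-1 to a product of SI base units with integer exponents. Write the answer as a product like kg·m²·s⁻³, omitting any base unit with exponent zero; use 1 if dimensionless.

s

Hz = 1/s = s⁻¹ (frequency is cycles per second).
So Hz⁻¹ = s.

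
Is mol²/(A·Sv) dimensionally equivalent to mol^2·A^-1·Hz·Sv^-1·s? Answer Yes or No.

Yes

Left side:
  Sv = m²·s⁻².
  So Sv⁻¹ = m⁻²·s².
  Combining: A⁻¹·Sv⁻¹·mol² = A⁻¹ · (m⁻²·s²) · mol² = m⁻²·s²·A⁻¹·mol².
Right side:
  Hz = 1/s = s⁻¹ (frequency is cycles per second).
  Sv = J/kg (equivalent dose = energy per mass),
      = m²·s⁻².
  So Sv⁻¹ = m⁻²·s².
  Combining: mol²·A⁻¹·Hz·Sv⁻¹·s = mol² · A⁻¹ · s⁻¹ · (m⁻²·s²) · s = m⁻²·s²·A⁻¹·mol².
Both reduce to m⁻²·s²·A⁻¹·mol².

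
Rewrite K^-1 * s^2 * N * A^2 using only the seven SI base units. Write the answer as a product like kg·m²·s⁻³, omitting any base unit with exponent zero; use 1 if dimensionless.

N = kg·m/s² = kg·m·s⁻² (force = mass × acceleration).
Combining: K⁻¹·s²·N·A² = K⁻¹ · s² · (kg·m·s⁻²) · A² = kg·m·A²·K⁻¹.

kg·m·A²·K⁻¹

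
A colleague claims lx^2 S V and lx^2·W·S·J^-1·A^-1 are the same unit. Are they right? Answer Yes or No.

No

Left side:
  lx = lm/m² (illuminance = luminous flux per area),
      = m⁻²·cd.
  So lx² = m⁻⁴·cd².
  S = 1/Ω (conductance is reciprocal resistance),
      = kg⁻¹·m⁻²·s³·A².
  V = W/A (potential = power per current),
      = kg·m²·s⁻³·A⁻¹.
  Combining: lx²·S·V = (m⁻⁴·cd²) · (kg⁻¹·m⁻²·s³·A²) · (kg·m²·s⁻³·A⁻¹) = m⁻⁴·A·cd².
Right side:
  lx = m⁻²·cd.
  So lx² = m⁻⁴·cd².
  W = kg·m²·s⁻³.
  S = kg⁻¹·m⁻²·s³·A².
  J = kg·m²·s⁻².
  So J⁻¹ = kg⁻¹·m⁻²·s².
  Combining: lx²·W·S·J⁻¹·A⁻¹ = (m⁻⁴·cd²) · (kg·m²·s⁻³) · (kg⁻¹·m⁻²·s³·A²) · (kg⁻¹·m⁻²·s²) · A⁻¹ = kg⁻¹·m⁻⁶·s²·A·cd².
Left is m⁻⁴·A·cd²; right is kg⁻¹·m⁻⁶·s²·A·cd² — different.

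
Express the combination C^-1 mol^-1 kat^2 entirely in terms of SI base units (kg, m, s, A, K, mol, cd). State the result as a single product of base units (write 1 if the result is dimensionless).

s⁻³·A⁻¹·mol

C = A·s = s·A (charge = current × time).
So C⁻¹ = s⁻¹·A⁻¹.
kat = mol/s = s⁻¹·mol (catalytic activity).
So kat² = s⁻²·mol².
Combining: C⁻¹·mol⁻¹·kat² = (s⁻¹·A⁻¹) · mol⁻¹ · (s⁻²·mol²) = s⁻³·A⁻¹·mol.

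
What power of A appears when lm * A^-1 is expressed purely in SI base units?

lm = cd·sr = cd (luminous flux; sr is dimensionless).
Combining: lm·A⁻¹ = cd · A⁻¹ = A⁻¹·cd.
The exponent of A is -1.

-1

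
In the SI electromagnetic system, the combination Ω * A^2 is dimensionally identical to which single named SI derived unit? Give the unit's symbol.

Ω = kg·m²·s⁻³·A⁻².
Combining: Ω·A² = (kg·m²·s⁻³·A⁻²) · A² = kg·m²·s⁻³.
kg·m²·s⁻³ is the base-SI form of the watt.

W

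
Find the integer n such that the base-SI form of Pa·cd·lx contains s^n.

-2

Pa = N/m² (pressure = force per area),
    = kg·m⁻¹·s⁻².
lx = lm/m² (illuminance = luminous flux per area),
    = m⁻²·cd.
Combining: Pa·cd·lx = (kg·m⁻¹·s⁻²) · cd · (m⁻²·cd) = kg·m⁻³·s⁻²·cd².
The exponent of s is -2.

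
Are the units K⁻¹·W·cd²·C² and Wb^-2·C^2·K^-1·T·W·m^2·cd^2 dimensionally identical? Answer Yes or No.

No

Left side:
  W = kg·m²·s⁻³.
  C = s·A.
  So C² = s²·A².
  Combining: K⁻¹·W·cd²·C² = K⁻¹ · (kg·m²·s⁻³) · cd² · (s²·A²) = kg·m²·s⁻¹·A²·K⁻¹·cd².
Right side:
  Wb = V·s (flux: a volt is a weber per second),
      = kg·m²·s⁻²·A⁻¹.
  So Wb⁻² = kg⁻²·m⁻⁴·s⁴·A².
  C = A·s = s·A (charge = current × time).
  So C² = s²·A².
  T = Wb/m² (flux density = flux per area),
      = kg·s⁻²·A⁻¹.
  W = J/s (power = energy per time),
      = kg·m²·s⁻³.
  Combining: Wb⁻²·C²·K⁻¹·T·W·m²·cd² = (kg⁻²·m⁻⁴·s⁴·A²) · (s²·A²) · K⁻¹ · (kg·s⁻²·A⁻¹) · (kg·m²·s⁻³) · m² · cd² = s·A³·K⁻¹·cd².
Left is kg·m²·s⁻¹·A²·K⁻¹·cd²; right is s·A³·K⁻¹·cd² — different.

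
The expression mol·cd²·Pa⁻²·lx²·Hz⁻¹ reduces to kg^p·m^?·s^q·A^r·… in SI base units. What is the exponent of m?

-2

Pa = kg·m⁻¹·s⁻².
So Pa⁻² = kg⁻²·m²·s⁴.
lx = m⁻²·cd.
So lx² = m⁻⁴·cd².
Hz = s⁻¹.
So Hz⁻¹ = s.
Combining: mol·cd²·Pa⁻²·lx²·Hz⁻¹ = mol · cd² · (kg⁻²·m²·s⁴) · (m⁻⁴·cd²) · s = kg⁻²·m⁻²·s⁵·mol·cd⁴.
The exponent of m is -2.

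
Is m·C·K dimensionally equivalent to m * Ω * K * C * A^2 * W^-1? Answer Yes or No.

Left side:
  C = s·A.
  Combining: m·C·K = m · (s·A) · K = m·s·A·K.
Right side:
  Ω = V/A (resistance = voltage per current),
      = kg·m²·s⁻³·A⁻².
  C = A·s = s·A (charge = current × time).
  W = J/s (power = energy per time),
      = kg·m²·s⁻³.
  So W⁻¹ = kg⁻¹·m⁻²·s³.
  Combining: m·Ω·K·C·A²·W⁻¹ = m · (kg·m²·s⁻³·A⁻²) · K · (s·A) · A² · (kg⁻¹·m⁻²·s³) = m·s·A·K.
Both reduce to m·s·A·K.

Yes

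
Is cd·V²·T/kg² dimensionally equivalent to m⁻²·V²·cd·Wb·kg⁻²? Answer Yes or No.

Left side:
  V = W/A (potential = power per current),
      = kg·m²·s⁻³·A⁻¹.
  So V² = kg²·m⁴·s⁻⁶·A⁻².
  T = Wb/m² (flux density = flux per area),
      = kg·s⁻²·A⁻¹.
  Combining: kg⁻²·cd·V²·T = kg⁻² · cd · (kg²·m⁴·s⁻⁶·A⁻²) · (kg·s⁻²·A⁻¹) = kg·m⁴·s⁻⁸·A⁻³·cd.
Right side:
  V = kg·m²·s⁻³·A⁻¹.
  So V² = kg²·m⁴·s⁻⁶·A⁻².
  Wb = kg·m²·s⁻²·A⁻¹.
  Combining: m⁻²·V²·cd·Wb·kg⁻² = m⁻² · (kg²·m⁴·s⁻⁶·A⁻²) · cd · (kg·m²·s⁻²·A⁻¹) · kg⁻² = kg·m⁴·s⁻⁸·A⁻³·cd.
Both reduce to kg·m⁴·s⁻⁸·A⁻³·cd.

Yes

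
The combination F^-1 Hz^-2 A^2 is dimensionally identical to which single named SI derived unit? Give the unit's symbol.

J

F = C/V (capacitance = charge per voltage),
    = A·s/(kg·m²·s⁻³·A⁻¹) (substituting C and V),
    = kg⁻¹·m⁻²·s⁴·A².
So F⁻¹ = kg·m²·s⁻⁴·A⁻².
Hz = 1/s = s⁻¹ (frequency is cycles per second).
So Hz⁻² = s².
Combining: F⁻¹·Hz⁻²·A² = (kg·m²·s⁻⁴·A⁻²) · s² · A² = kg·m²·s⁻².
kg·m²·s⁻² is the base-SI form of the joule.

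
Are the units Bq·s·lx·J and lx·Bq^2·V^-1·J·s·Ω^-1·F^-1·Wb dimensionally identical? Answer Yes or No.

Left side:
  Bq = 1/s = s⁻¹ (activity is decays per second).
  lx = lm/m² (illuminance = luminous flux per area),
      = m⁻²·cd.
  J = N·m (work = force × distance),
      = kg·m²·s⁻².
  Combining: Bq·s·lx·J = s⁻¹ · s · (m⁻²·cd) · (kg·m²·s⁻²) = kg·s⁻²·cd.
Right side:
  lx = lm/m² (illuminance = luminous flux per area),
      = m⁻²·cd.
  Bq = 1/s = s⁻¹ (activity is decays per second).
  So Bq² = s⁻².
  V = W/A (potential = power per current),
      = kg·m²·s⁻³·A⁻¹.
  So V⁻¹ = kg⁻¹·m⁻²·s³·A.
  J = N·m (work = force × distance),
      = kg·m²·s⁻².
  Ω = V/A (resistance = voltage per current),
      = kg·m²·s⁻³·A⁻².
  So Ω⁻¹ = kg⁻¹·m⁻²·s³·A².
  F = C/V (capacitance = charge per voltage),
      = A·s/(kg·m²·s⁻³·A⁻¹) (substituting C and V),
      = kg⁻¹·m⁻²·s⁴·A².
  So F⁻¹ = kg·m²·s⁻⁴·A⁻².
  Wb = V·s (flux: a volt is a weber per second),
      = kg·m²·s⁻²·A⁻¹.
  Combining: lx·Bq²·V⁻¹·J·s·Ω⁻¹·F⁻¹·Wb = (m⁻²·cd) · s⁻² · (kg⁻¹·m⁻²·s³·A) · (kg·m²·s⁻²) · s · (kg⁻¹·m⁻²·s³·A²) · (kg·m²·s⁻⁴·A⁻²) · (kg·m²·s⁻²·A⁻¹) = kg·s⁻³·cd.
Left is kg·s⁻²·cd; right is kg·s⁻³·cd — different.

No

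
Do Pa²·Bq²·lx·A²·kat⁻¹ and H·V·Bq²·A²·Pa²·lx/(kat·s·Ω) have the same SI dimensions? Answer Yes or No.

Left side:
  Pa = N/m² (pressure = force per area),
      = kg·m⁻¹·s⁻².
  So Pa² = kg²·m⁻²·s⁻⁴.
  Bq = 1/s = s⁻¹ (activity is decays per second).
  So Bq² = s⁻².
  lx = lm/m² (illuminance = luminous flux per area),
      = m⁻²·cd.
  kat = mol/s = s⁻¹·mol (catalytic activity).
  So kat⁻¹ = s·mol⁻¹.
  Combining: Pa²·Bq²·lx·A²·kat⁻¹ = (kg²·m⁻²·s⁻⁴) · s⁻² · (m⁻²·cd) · A² · (s·mol⁻¹) = kg²·m⁻⁴·s⁻⁵·A²·mol⁻¹·cd.
Right side:
  kat = s⁻¹·mol.
  So kat⁻¹ = s·mol⁻¹.
  H = kg·m²·s⁻²·A⁻².
  V = kg·m²·s⁻³·A⁻¹.
  Bq = s⁻¹.
  So Bq² = s⁻².
  Pa = kg·m⁻¹·s⁻².
  So Pa² = kg²·m⁻²·s⁻⁴.
  Ω = kg·m²·s⁻³·A⁻².
  So Ω⁻¹ = kg⁻¹·m⁻²·s³·A².
  lx = m⁻²·cd.
  Combining: kat⁻¹·H·V·Bq²·s⁻¹·A²·Pa²·Ω⁻¹·lx = (s·mol⁻¹) · (kg·m²·s⁻²·A⁻²) · (kg·m²·s⁻³·A⁻¹) · s⁻² · s⁻¹ · A² · (kg²·m⁻²·s⁻⁴) · (kg⁻¹·m⁻²·s³·A²) · (m⁻²·cd) = kg³·m⁻²·s⁻⁸·A·mol⁻¹·cd.
Left is kg²·m⁻⁴·s⁻⁵·A²·mol⁻¹·cd; right is kg³·m⁻²·s⁻⁸·A·mol⁻¹·cd — different.

No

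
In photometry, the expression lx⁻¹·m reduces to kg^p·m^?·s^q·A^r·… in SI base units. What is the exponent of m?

3

lx = m⁻²·cd.
So lx⁻¹ = m²·cd⁻¹.
Combining: lx⁻¹·m = (m²·cd⁻¹) · m = m³·cd⁻¹.
The exponent of m is 3.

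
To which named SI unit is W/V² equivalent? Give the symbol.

V = W/A (potential = power per current),
    = kg·m²·s⁻³·A⁻¹.
So V⁻² = kg⁻²·m⁻⁴·s⁶·A².
W = J/s (power = energy per time),
    = kg·m²·s⁻³.
Combining: V⁻²·W = (kg⁻²·m⁻⁴·s⁶·A²) · (kg·m²·s⁻³) = kg⁻¹·m⁻²·s³·A².
kg⁻¹·m⁻²·s³·A² is the base-SI form of the siemens.

S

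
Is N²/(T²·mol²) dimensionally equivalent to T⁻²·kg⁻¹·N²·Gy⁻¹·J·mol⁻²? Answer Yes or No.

Yes

Left side:
  N = kg·m/s² = kg·m·s⁻² (force = mass × acceleration).
  So N² = kg²·m²·s⁻⁴.
  T = Wb/m² (flux density = flux per area),
      = kg·s⁻²·A⁻¹.
  So T⁻² = kg⁻²·s⁴·A².
  Combining: N²·T⁻²·mol⁻² = (kg²·m²·s⁻⁴) · (kg⁻²·s⁴·A²) · mol⁻² = m²·A²·mol⁻².
Right side:
  T = Wb/m² (flux density = flux per area),
      = kg·s⁻²·A⁻¹.
  So T⁻² = kg⁻²·s⁴·A².
  N = kg·m/s² = kg·m·s⁻² (force = mass × acceleration).
  So N² = kg²·m²·s⁻⁴.
  Gy = J/kg (absorbed dose = energy per mass),
      = m²·s⁻².
  So Gy⁻¹ = m⁻²·s².
  J = N·m (work = force × distance),
      = kg·m²·s⁻².
  Combining: T⁻²·kg⁻¹·N²·Gy⁻¹·J·mol⁻² = (kg⁻²·s⁴·A²) · kg⁻¹ · (kg²·m²·s⁻⁴) · (m⁻²·s²) · (kg·m²·s⁻²) · mol⁻² = m²·A²·mol⁻².
Both reduce to m²·A²·mol⁻².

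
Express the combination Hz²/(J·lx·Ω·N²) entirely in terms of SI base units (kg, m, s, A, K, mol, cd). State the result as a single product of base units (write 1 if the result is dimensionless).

kg⁻⁴·m⁻⁴·s⁷·A²·cd⁻¹

Hz = 1/s = s⁻¹ (frequency is cycles per second).
So Hz² = s⁻².
J = N·m (work = force × distance),
    = kg·m²·s⁻².
So J⁻¹ = kg⁻¹·m⁻²·s².
lx = lm/m² (illuminance = luminous flux per area),
    = m⁻²·cd.
So lx⁻¹ = m²·cd⁻¹.
Ω = V/A (resistance = voltage per current),
    = kg·m²·s⁻³·A⁻².
So Ω⁻¹ = kg⁻¹·m⁻²·s³·A².
N = kg·m/s² = kg·m·s⁻² (force = mass × acceleration).
So N⁻² = kg⁻²·m⁻²·s⁴.
Combining: Hz²·J⁻¹·lx⁻¹·Ω⁻¹·N⁻² = s⁻² · (kg⁻¹·m⁻²·s²) · (m²·cd⁻¹) · (kg⁻¹·m⁻²·s³·A²) · (kg⁻²·m⁻²·s⁴) = kg⁻⁴·m⁻⁴·s⁷·A²·cd⁻¹.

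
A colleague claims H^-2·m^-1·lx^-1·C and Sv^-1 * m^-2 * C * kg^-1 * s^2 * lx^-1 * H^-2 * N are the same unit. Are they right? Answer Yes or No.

No

Left side:
  H = kg·m²·s⁻²·A⁻².
  So H⁻² = kg⁻²·m⁻⁴·s⁴·A⁴.
  lx = m⁻²·cd.
  So lx⁻¹ = m²·cd⁻¹.
  C = s·A.
  Combining: H⁻²·m⁻¹·lx⁻¹·C = (kg⁻²·m⁻⁴·s⁴·A⁴) · m⁻¹ · (m²·cd⁻¹) · (s·A) = kg⁻²·m⁻³·s⁵·A⁵·cd⁻¹.
Right side:
  Sv = J/kg (equivalent dose = energy per mass),
      = m²·s⁻².
  So Sv⁻¹ = m⁻²·s².
  C = A·s = s·A (charge = current × time).
  lx = lm/m² (illuminance = luminous flux per area),
      = m⁻²·cd.
  So lx⁻¹ = m²·cd⁻¹.
  H = Wb/A (inductance = flux per current),
      = kg·m²·s⁻²·A⁻².
  So H⁻² = kg⁻²·m⁻⁴·s⁴·A⁴.
  N = kg·m/s² = kg·m·s⁻² (force = mass × acceleration).
  Combining: Sv⁻¹·m⁻²·C·kg⁻¹·s²·lx⁻¹·H⁻²·N = (m⁻²·s²) · m⁻² · (s·A) · kg⁻¹ · s² · (m²·cd⁻¹) · (kg⁻²·m⁻⁴·s⁴·A⁴) · (kg·m·s⁻²) = kg⁻²·m⁻⁵·s⁷·A⁵·cd⁻¹.
Left is kg⁻²·m⁻³·s⁵·A⁵·cd⁻¹; right is kg⁻²·m⁻⁵·s⁷·A⁵·cd⁻¹ — different.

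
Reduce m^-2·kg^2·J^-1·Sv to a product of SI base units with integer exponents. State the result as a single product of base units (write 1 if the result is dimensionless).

kg·m⁻²

J = kg·m²·s⁻².
So J⁻¹ = kg⁻¹·m⁻²·s².
Sv = m²·s⁻².
Combining: m⁻²·kg²·J⁻¹·Sv = m⁻² · kg² · (kg⁻¹·m⁻²·s²) · (m²·s⁻²) = kg·m⁻².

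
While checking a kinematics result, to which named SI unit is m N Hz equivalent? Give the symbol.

N = kg·m/s² = kg·m·s⁻² (force = mass × acceleration).
Hz = 1/s = s⁻¹ (frequency is cycles per second).
Combining: m·N·Hz = m · (kg·m·s⁻²) · s⁻¹ = kg·m²·s⁻³.
kg·m²·s⁻³ is the base-SI form of the watt.

W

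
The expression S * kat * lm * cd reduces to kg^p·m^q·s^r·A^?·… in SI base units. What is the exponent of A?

S = 1/Ω (conductance is reciprocal resistance),
    = kg⁻¹·m⁻²·s³·A².
kat = mol/s = s⁻¹·mol (catalytic activity).
lm = cd·sr = cd (luminous flux; sr is dimensionless).
Combining: S·kat·lm·cd = (kg⁻¹·m⁻²·s³·A²) · (s⁻¹·mol) · cd · cd = kg⁻¹·m⁻²·s²·A²·mol·cd².
The exponent of A is 2.

2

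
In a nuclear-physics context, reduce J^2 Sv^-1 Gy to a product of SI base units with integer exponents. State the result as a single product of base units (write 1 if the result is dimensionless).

J = kg·m²·s⁻².
So J² = kg²·m⁴·s⁻⁴.
Sv = m²·s⁻².
So Sv⁻¹ = m⁻²·s².
Gy = m²·s⁻².
Combining: J²·Sv⁻¹·Gy = (kg²·m⁴·s⁻⁴) · (m⁻²·s²) · (m²·s⁻²) = kg²·m⁴·s⁻⁴.

kg²·m⁴·s⁻⁴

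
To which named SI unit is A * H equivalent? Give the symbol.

H = kg·m²·s⁻²·A⁻².
Combining: A·H = A · (kg·m²·s⁻²·A⁻²) = kg·m²·s⁻²·A⁻¹.
kg·m²·s⁻²·A⁻¹ is the base-SI form of the weber.

Wb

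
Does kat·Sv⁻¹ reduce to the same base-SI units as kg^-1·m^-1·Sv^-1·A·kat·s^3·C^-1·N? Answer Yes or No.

Left side:
  kat = s⁻¹·mol.
  Sv = m²·s⁻².
  So Sv⁻¹ = m⁻²·s².
  Combining: kat·Sv⁻¹ = (s⁻¹·mol) · (m⁻²·s²) = m⁻²·s·mol.
Right side:
  Sv = J/kg (equivalent dose = energy per mass),
      = m²·s⁻².
  So Sv⁻¹ = m⁻²·s².
  kat = mol/s = s⁻¹·mol (catalytic activity).
  C = A·s = s·A (charge = current × time).
  So C⁻¹ = s⁻¹·A⁻¹.
  N = kg·m/s² = kg·m·s⁻² (force = mass × acceleration).
  Combining: kg⁻¹·m⁻¹·Sv⁻¹·A·kat·s³·C⁻¹·N = kg⁻¹ · m⁻¹ · (m⁻²·s²) · A · (s⁻¹·mol) · s³ · (s⁻¹·A⁻¹) · (kg·m·s⁻²) = m⁻²·s·mol.
Both reduce to m⁻²·s·mol.

Yes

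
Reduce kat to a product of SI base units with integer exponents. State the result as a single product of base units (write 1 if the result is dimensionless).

kat = mol/s = s⁻¹·mol (catalytic activity).

s⁻¹·mol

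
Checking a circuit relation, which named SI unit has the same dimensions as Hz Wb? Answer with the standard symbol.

V

Hz = 1/s = s⁻¹ (frequency is cycles per second).
Wb = V·s (flux: a volt is a weber per second),
    = kg·m²·s⁻²·A⁻¹.
Combining: Hz·Wb = s⁻¹ · (kg·m²·s⁻²·A⁻¹) = kg·m²·s⁻³·A⁻¹.
kg·m²·s⁻³·A⁻¹ is the base-SI form of the volt.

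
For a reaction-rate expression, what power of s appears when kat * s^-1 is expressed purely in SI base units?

kat = s⁻¹·mol.
Combining: kat·s⁻¹ = (s⁻¹·mol) · s⁻¹ = s⁻²·mol.
The exponent of s is -2.

-2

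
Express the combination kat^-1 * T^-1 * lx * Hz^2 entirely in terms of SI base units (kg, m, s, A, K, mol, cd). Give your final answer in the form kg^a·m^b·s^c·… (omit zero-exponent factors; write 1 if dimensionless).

kat = mol/s = s⁻¹·mol (catalytic activity).
So kat⁻¹ = s·mol⁻¹.
T = Wb/m² (flux density = flux per area),
    = kg·s⁻²·A⁻¹.
So T⁻¹ = kg⁻¹·s²·A.
lx = lm/m² (illuminance = luminous flux per area),
    = m⁻²·cd.
Hz = 1/s = s⁻¹ (frequency is cycles per second).
So Hz² = s⁻².
Combining: kat⁻¹·T⁻¹·lx·Hz² = (s·mol⁻¹) · (kg⁻¹·s²·A) · (m⁻²·cd) · s⁻² = kg⁻¹·m⁻²·s·A·mol⁻¹·cd.

kg⁻¹·m⁻²·s·A·mol⁻¹·cd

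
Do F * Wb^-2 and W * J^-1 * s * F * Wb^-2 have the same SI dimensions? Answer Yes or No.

Yes

Left side:
  F = C/V (capacitance = charge per voltage),
      = A·s/(kg·m²·s⁻³·A⁻¹) (substituting C and V),
      = kg⁻¹·m⁻²·s⁴·A².
  Wb = V·s (flux: a volt is a weber per second),
      = kg·m²·s⁻²·A⁻¹.
  So Wb⁻² = kg⁻²·m⁻⁴·s⁴·A².
  Combining: F·Wb⁻² = (kg⁻¹·m⁻²·s⁴·A²) · (kg⁻²·m⁻⁴·s⁴·A²) = kg⁻³·m⁻⁶·s⁸·A⁴.
Right side:
  W = kg·m²·s⁻³.
  J = kg·m²·s⁻².
  So J⁻¹ = kg⁻¹·m⁻²·s².
  F = kg⁻¹·m⁻²·s⁴·A².
  Wb = kg·m²·s⁻²·A⁻¹.
  So Wb⁻² = kg⁻²·m⁻⁴·s⁴·A².
  Combining: W·J⁻¹·s·F·Wb⁻² = (kg·m²·s⁻³) · (kg⁻¹·m⁻²·s²) · s · (kg⁻¹·m⁻²·s⁴·A²) · (kg⁻²·m⁻⁴·s⁴·A²) = kg⁻³·m⁻⁶·s⁸·A⁴.
Both reduce to kg⁻³·m⁻⁶·s⁸·A⁴.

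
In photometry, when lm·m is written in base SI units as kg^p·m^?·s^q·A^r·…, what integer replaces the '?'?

1

lm = cd·sr = cd (luminous flux; sr is dimensionless).
Combining: lm·m = cd · m = m·cd.
The exponent of m is 1.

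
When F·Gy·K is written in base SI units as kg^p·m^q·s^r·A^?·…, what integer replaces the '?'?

2

F = kg⁻¹·m⁻²·s⁴·A².
Gy = m²·s⁻².
Combining: F·Gy·K = (kg⁻¹·m⁻²·s⁴·A²) · (m²·s⁻²) · K = kg⁻¹·s²·A²·K.
The exponent of A is 2.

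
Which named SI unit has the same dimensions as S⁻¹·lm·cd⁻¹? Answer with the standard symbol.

S = kg⁻¹·m⁻²·s³·A².
So S⁻¹ = kg·m²·s⁻³·A⁻².
lm = cd.
Combining: S⁻¹·lm·cd⁻¹ = (kg·m²·s⁻³·A⁻²) · cd · cd⁻¹ = kg·m²·s⁻³·A⁻².
kg·m²·s⁻³·A⁻² is the base-SI form of the ohm.

Ω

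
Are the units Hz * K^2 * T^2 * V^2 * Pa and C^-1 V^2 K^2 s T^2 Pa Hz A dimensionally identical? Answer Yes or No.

Yes

Left side:
  Hz = 1/s = s⁻¹ (frequency is cycles per second).
  T = Wb/m² (flux density = flux per area),
      = kg·s⁻²·A⁻¹.
  So T² = kg²·s⁻⁴·A⁻².
  V = W/A (potential = power per current),
      = kg·m²·s⁻³·A⁻¹.
  So V² = kg²·m⁴·s⁻⁶·A⁻².
  Pa = N/m² (pressure = force per area),
      = kg·m⁻¹·s⁻².
  Combining: Hz·K²·T²·V²·Pa = s⁻¹ · K² · (kg²·s⁻⁴·A⁻²) · (kg²·m⁴·s⁻⁶·A⁻²) · (kg·m⁻¹·s⁻²) = kg⁵·m³·s⁻¹³·A⁻⁴·K².
Right side:
  C = s·A.
  So C⁻¹ = s⁻¹·A⁻¹.
  V = kg·m²·s⁻³·A⁻¹.
  So V² = kg²·m⁴·s⁻⁶·A⁻².
  T = kg·s⁻²·A⁻¹.
  So T² = kg²·s⁻⁴·A⁻².
  Pa = kg·m⁻¹·s⁻².
  Hz = s⁻¹.
  Combining: C⁻¹·V²·K²·s·T²·Pa·Hz·A = (s⁻¹·A⁻¹) · (kg²·m⁴·s⁻⁶·A⁻²) · K² · s · (kg²·s⁻⁴·A⁻²) · (kg·m⁻¹·s⁻²) · s⁻¹ · A = kg⁵·m³·s⁻¹³·A⁻⁴·K².
Both reduce to kg⁵·m³·s⁻¹³·A⁻⁴·K².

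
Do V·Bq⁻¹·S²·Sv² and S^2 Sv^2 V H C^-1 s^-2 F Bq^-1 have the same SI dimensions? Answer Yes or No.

Left side:
  V = W/A (potential = power per current),
      = kg·m²·s⁻³·A⁻¹.
  Bq = 1/s = s⁻¹ (activity is decays per second).
  So Bq⁻¹ = s.
  S = 1/Ω (conductance is reciprocal resistance),
      = kg⁻¹·m⁻²·s³·A².
  So S² = kg⁻²·m⁻⁴·s⁶·A⁴.
  Sv = J/kg (equivalent dose = energy per mass),
      = m²·s⁻².
  So Sv² = m⁴·s⁻⁴.
  Combining: V·Bq⁻¹·S²·Sv² = (kg·m²·s⁻³·A⁻¹) · s · (kg⁻²·m⁻⁴·s⁶·A⁴) · (m⁴·s⁻⁴) = kg⁻¹·m²·A³.
Right side:
  S = kg⁻¹·m⁻²·s³·A².
  So S² = kg⁻²·m⁻⁴·s⁶·A⁴.
  Sv = m²·s⁻².
  So Sv² = m⁴·s⁻⁴.
  V = kg·m²·s⁻³·A⁻¹.
  H = kg·m²·s⁻²·A⁻².
  C = s·A.
  So C⁻¹ = s⁻¹·A⁻¹.
  F = kg⁻¹·m⁻²·s⁴·A².
  Bq = s⁻¹.
  So Bq⁻¹ = s.
  Combining: S²·Sv²·V·H·C⁻¹·s⁻²·F·Bq⁻¹ = (kg⁻²·m⁻⁴·s⁶·A⁴) · (m⁴·s⁻⁴) · (kg·m²·s⁻³·A⁻¹) · (kg·m²·s⁻²·A⁻²) · (s⁻¹·A⁻¹) · s⁻² · (kg⁻¹·m⁻²·s⁴·A²) · s = kg⁻¹·m²·s⁻¹·A².
Left is kg⁻¹·m²·A³; right is kg⁻¹·m²·s⁻¹·A² — different.

No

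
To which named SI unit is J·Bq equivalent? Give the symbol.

W

J = kg·m²·s⁻².
Bq = s⁻¹.
Combining: J·Bq = (kg·m²·s⁻²) · s⁻¹ = kg·m²·s⁻³.
kg·m²·s⁻³ is the base-SI form of the watt.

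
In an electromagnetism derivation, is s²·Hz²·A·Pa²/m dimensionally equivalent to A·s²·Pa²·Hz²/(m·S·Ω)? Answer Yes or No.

Yes

Left side:
  Hz = 1/s = s⁻¹ (frequency is cycles per second).
  So Hz² = s⁻².
  Pa = N/m² (pressure = force per area),
      = kg·m⁻¹·s⁻².
  So Pa² = kg²·m⁻²·s⁻⁴.
  Combining: s²·m⁻¹·Hz²·A·Pa² = s² · m⁻¹ · s⁻² · A · (kg²·m⁻²·s⁻⁴) = kg²·m⁻³·s⁻⁴·A.
Right side:
  S = 1/Ω (conductance is reciprocal resistance),
      = kg⁻¹·m⁻²·s³·A².
  So S⁻¹ = kg·m²·s⁻³·A⁻².
  Ω = V/A (resistance = voltage per current),
      = kg·m²·s⁻³·A⁻².
  So Ω⁻¹ = kg⁻¹·m⁻²·s³·A².
  Pa = N/m² (pressure = force per area),
      = kg·m⁻¹·s⁻².
  So Pa² = kg²·m⁻²·s⁻⁴.
  Hz = 1/s = s⁻¹ (frequency is cycles per second).
  So Hz² = s⁻².
  Combining: A·s²·m⁻¹·S⁻¹·Ω⁻¹·Pa²·Hz² = A · s² · m⁻¹ · (kg·m²·s⁻³·A⁻²) · (kg⁻¹·m⁻²·s³·A²) · (kg²·m⁻²·s⁻⁴) · s⁻² = kg²·m⁻³·s⁻⁴·A.
Both reduce to kg²·m⁻³·s⁻⁴·A.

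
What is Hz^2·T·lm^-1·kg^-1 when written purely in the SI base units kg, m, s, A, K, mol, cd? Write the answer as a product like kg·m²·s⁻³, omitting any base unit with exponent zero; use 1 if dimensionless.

Hz = s⁻¹.
So Hz² = s⁻².
T = kg·s⁻²·A⁻¹.
lm = cd.
So lm⁻¹ = cd⁻¹.
Combining: Hz²·T·lm⁻¹·kg⁻¹ = s⁻² · (kg·s⁻²·A⁻¹) · cd⁻¹ · kg⁻¹ = s⁻⁴·A⁻¹·cd⁻¹.

s⁻⁴·A⁻¹·cd⁻¹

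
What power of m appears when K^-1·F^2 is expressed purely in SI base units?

-4

F = kg⁻¹·m⁻²·s⁴·A².
So F² = kg⁻²·m⁻⁴·s⁸·A⁴.
Combining: K⁻¹·F² = K⁻¹ · (kg⁻²·m⁻⁴·s⁸·A⁴) = kg⁻²·m⁻⁴·s⁸·A⁴·K⁻¹.
The exponent of m is -4.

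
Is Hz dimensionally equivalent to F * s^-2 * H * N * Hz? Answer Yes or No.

No

Left side:
  Hz = s⁻¹.
Right side:
  F = C/V (capacitance = charge per voltage),
      = A·s/(kg·m²·s⁻³·A⁻¹) (substituting C and V),
      = kg⁻¹·m⁻²·s⁴·A².
  H = Wb/A (inductance = flux per current),
      = kg·m²·s⁻²·A⁻².
  N = kg·m/s² = kg·m·s⁻² (force = mass × acceleration).
  Hz = 1/s = s⁻¹ (frequency is cycles per second).
  Combining: F·s⁻²·H·N·Hz = (kg⁻¹·m⁻²·s⁴·A²) · s⁻² · (kg·m²·s⁻²·A⁻²) · (kg·m·s⁻²) · s⁻¹ = kg·m·s⁻³.
Left is s⁻¹; right is kg·m·s⁻³ — different.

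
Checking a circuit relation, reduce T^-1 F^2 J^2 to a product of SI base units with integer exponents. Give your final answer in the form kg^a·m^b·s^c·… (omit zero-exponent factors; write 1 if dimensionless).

kg⁻¹·s⁶·A⁵

T = Wb/m² (flux density = flux per area),
    = kg·s⁻²·A⁻¹.
So T⁻¹ = kg⁻¹·s²·A.
F = C/V (capacitance = charge per voltage),
    = A·s/(kg·m²·s⁻³·A⁻¹) (substituting C and V),
    = kg⁻¹·m⁻²·s⁴·A².
So F² = kg⁻²·m⁻⁴·s⁸·A⁴.
J = N·m (work = force × distance),
    = kg·m²·s⁻².
So J² = kg²·m⁴·s⁻⁴.
Combining: T⁻¹·F²·J² = (kg⁻¹·s²·A) · (kg⁻²·m⁻⁴·s⁸·A⁴) · (kg²·m⁴·s⁻⁴) = kg⁻¹·s⁶·A⁵.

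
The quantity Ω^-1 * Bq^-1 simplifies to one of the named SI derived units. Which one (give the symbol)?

Ω = V/A (resistance = voltage per current),
    = kg·m²·s⁻³·A⁻².
So Ω⁻¹ = kg⁻¹·m⁻²·s³·A².
Bq = 1/s = s⁻¹ (activity is decays per second).
So Bq⁻¹ = s.
Combining: Ω⁻¹·Bq⁻¹ = (kg⁻¹·m⁻²·s³·A²) · s = kg⁻¹·m⁻²·s⁴·A².
kg⁻¹·m⁻²·s⁴·A² is the base-SI form of the farad.

F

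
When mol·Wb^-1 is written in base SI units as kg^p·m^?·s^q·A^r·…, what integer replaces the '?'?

Wb = V·s (flux: a volt is a weber per second),
    = kg·m²·s⁻²·A⁻¹.
So Wb⁻¹ = kg⁻¹·m⁻²·s²·A.
Combining: mol·Wb⁻¹ = mol · (kg⁻¹·m⁻²·s²·A) = kg⁻¹·m⁻²·s²·A·mol.
The exponent of m is -2.

-2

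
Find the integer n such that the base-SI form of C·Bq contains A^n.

C = s·A.
Bq = s⁻¹.
Combining: C·Bq = (s·A) · s⁻¹ = A.
The exponent of A is 1.

1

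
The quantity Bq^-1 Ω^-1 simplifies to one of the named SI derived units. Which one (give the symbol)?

F

Bq = 1/s = s⁻¹ (activity is decays per second).
So Bq⁻¹ = s.
Ω = V/A (resistance = voltage per current),
    = kg·m²·s⁻³·A⁻².
So Ω⁻¹ = kg⁻¹·m⁻²·s³·A².
Combining: Bq⁻¹·Ω⁻¹ = s · (kg⁻¹·m⁻²·s³·A²) = kg⁻¹·m⁻²·s⁴·A².
kg⁻¹·m⁻²·s⁴·A² is the base-SI form of the farad.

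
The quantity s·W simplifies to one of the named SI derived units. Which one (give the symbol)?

J

W = J/s (power = energy per time),
    = kg·m²·s⁻³.
Combining: s·W = s · (kg·m²·s⁻³) = kg·m²·s⁻².
kg·m²·s⁻² is the base-SI form of the joule.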